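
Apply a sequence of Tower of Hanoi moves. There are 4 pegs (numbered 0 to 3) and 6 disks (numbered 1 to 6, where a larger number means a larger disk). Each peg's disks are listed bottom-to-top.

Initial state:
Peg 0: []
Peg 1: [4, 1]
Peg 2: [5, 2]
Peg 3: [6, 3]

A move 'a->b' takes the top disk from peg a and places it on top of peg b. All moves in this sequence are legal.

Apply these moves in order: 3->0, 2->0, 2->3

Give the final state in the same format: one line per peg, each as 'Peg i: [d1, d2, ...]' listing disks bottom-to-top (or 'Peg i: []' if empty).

Answer: Peg 0: [3, 2]
Peg 1: [4, 1]
Peg 2: []
Peg 3: [6, 5]

Derivation:
After move 1 (3->0):
Peg 0: [3]
Peg 1: [4, 1]
Peg 2: [5, 2]
Peg 3: [6]

After move 2 (2->0):
Peg 0: [3, 2]
Peg 1: [4, 1]
Peg 2: [5]
Peg 3: [6]

After move 3 (2->3):
Peg 0: [3, 2]
Peg 1: [4, 1]
Peg 2: []
Peg 3: [6, 5]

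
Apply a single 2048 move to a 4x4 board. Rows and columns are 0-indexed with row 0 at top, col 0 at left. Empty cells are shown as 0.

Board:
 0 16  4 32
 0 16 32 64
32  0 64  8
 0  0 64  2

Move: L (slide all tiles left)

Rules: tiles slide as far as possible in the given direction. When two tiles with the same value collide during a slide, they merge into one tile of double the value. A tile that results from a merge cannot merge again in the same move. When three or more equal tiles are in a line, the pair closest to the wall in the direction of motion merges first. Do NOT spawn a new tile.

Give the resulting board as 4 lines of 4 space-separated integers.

Answer: 16  4 32  0
16 32 64  0
32 64  8  0
64  2  0  0

Derivation:
Slide left:
row 0: [0, 16, 4, 32] -> [16, 4, 32, 0]
row 1: [0, 16, 32, 64] -> [16, 32, 64, 0]
row 2: [32, 0, 64, 8] -> [32, 64, 8, 0]
row 3: [0, 0, 64, 2] -> [64, 2, 0, 0]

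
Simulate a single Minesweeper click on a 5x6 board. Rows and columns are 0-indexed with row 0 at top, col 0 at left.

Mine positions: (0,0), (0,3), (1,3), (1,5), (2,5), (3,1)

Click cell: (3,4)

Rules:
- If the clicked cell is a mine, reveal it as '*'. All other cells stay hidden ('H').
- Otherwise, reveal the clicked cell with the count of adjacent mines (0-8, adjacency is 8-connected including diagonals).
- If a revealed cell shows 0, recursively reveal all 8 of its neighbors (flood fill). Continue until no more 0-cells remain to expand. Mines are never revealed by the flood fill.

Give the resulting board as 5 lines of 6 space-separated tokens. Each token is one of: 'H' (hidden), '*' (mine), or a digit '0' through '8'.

H H H H H H
H H H H H H
H H H H H H
H H H H 1 H
H H H H H H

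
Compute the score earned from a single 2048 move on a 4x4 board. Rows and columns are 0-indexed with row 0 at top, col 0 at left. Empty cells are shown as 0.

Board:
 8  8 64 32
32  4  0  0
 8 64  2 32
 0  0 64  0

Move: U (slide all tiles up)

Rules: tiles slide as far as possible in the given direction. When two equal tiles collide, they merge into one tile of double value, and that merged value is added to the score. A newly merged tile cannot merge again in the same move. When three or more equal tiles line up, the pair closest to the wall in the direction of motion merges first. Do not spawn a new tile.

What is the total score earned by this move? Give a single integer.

Slide up:
col 0: [8, 32, 8, 0] -> [8, 32, 8, 0]  score +0 (running 0)
col 1: [8, 4, 64, 0] -> [8, 4, 64, 0]  score +0 (running 0)
col 2: [64, 0, 2, 64] -> [64, 2, 64, 0]  score +0 (running 0)
col 3: [32, 0, 32, 0] -> [64, 0, 0, 0]  score +64 (running 64)
Board after move:
 8  8 64 64
32  4  2  0
 8 64 64  0
 0  0  0  0

Answer: 64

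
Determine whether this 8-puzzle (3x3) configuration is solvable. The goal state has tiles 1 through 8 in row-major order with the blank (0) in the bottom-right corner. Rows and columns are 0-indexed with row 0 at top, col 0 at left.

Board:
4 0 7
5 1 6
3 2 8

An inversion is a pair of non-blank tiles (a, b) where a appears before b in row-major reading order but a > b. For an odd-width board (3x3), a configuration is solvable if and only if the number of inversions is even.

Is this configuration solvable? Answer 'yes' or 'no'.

Inversions (pairs i<j in row-major order where tile[i] > tile[j] > 0): 14
14 is even, so the puzzle is solvable.

Answer: yes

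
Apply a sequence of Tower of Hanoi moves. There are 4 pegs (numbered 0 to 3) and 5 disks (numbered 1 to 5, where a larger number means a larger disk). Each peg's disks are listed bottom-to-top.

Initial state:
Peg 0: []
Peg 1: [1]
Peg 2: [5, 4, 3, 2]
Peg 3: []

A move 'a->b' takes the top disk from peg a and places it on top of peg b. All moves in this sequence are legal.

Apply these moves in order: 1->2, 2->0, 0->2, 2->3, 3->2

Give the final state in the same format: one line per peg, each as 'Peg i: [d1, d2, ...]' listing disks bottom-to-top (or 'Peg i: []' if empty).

After move 1 (1->2):
Peg 0: []
Peg 1: []
Peg 2: [5, 4, 3, 2, 1]
Peg 3: []

After move 2 (2->0):
Peg 0: [1]
Peg 1: []
Peg 2: [5, 4, 3, 2]
Peg 3: []

After move 3 (0->2):
Peg 0: []
Peg 1: []
Peg 2: [5, 4, 3, 2, 1]
Peg 3: []

After move 4 (2->3):
Peg 0: []
Peg 1: []
Peg 2: [5, 4, 3, 2]
Peg 3: [1]

After move 5 (3->2):
Peg 0: []
Peg 1: []
Peg 2: [5, 4, 3, 2, 1]
Peg 3: []

Answer: Peg 0: []
Peg 1: []
Peg 2: [5, 4, 3, 2, 1]
Peg 3: []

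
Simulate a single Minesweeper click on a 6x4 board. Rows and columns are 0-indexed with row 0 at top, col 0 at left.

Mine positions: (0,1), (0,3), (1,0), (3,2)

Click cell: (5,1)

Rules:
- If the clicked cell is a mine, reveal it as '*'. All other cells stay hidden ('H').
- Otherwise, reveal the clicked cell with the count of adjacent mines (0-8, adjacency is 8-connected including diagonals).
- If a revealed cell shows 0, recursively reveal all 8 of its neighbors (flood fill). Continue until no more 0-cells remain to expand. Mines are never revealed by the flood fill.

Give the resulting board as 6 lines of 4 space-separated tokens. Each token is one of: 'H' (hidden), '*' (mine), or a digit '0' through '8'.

H H H H
H H H H
1 2 H H
0 1 H H
0 1 1 1
0 0 0 0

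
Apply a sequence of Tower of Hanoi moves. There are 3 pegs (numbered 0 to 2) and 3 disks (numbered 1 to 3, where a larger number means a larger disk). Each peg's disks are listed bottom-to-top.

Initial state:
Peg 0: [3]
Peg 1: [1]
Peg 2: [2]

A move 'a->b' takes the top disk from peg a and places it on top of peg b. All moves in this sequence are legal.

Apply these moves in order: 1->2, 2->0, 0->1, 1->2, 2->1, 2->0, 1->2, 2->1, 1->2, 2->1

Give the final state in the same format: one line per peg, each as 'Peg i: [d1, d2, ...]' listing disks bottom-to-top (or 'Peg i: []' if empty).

Answer: Peg 0: [3, 2]
Peg 1: [1]
Peg 2: []

Derivation:
After move 1 (1->2):
Peg 0: [3]
Peg 1: []
Peg 2: [2, 1]

After move 2 (2->0):
Peg 0: [3, 1]
Peg 1: []
Peg 2: [2]

After move 3 (0->1):
Peg 0: [3]
Peg 1: [1]
Peg 2: [2]

After move 4 (1->2):
Peg 0: [3]
Peg 1: []
Peg 2: [2, 1]

After move 5 (2->1):
Peg 0: [3]
Peg 1: [1]
Peg 2: [2]

After move 6 (2->0):
Peg 0: [3, 2]
Peg 1: [1]
Peg 2: []

After move 7 (1->2):
Peg 0: [3, 2]
Peg 1: []
Peg 2: [1]

After move 8 (2->1):
Peg 0: [3, 2]
Peg 1: [1]
Peg 2: []

After move 9 (1->2):
Peg 0: [3, 2]
Peg 1: []
Peg 2: [1]

After move 10 (2->1):
Peg 0: [3, 2]
Peg 1: [1]
Peg 2: []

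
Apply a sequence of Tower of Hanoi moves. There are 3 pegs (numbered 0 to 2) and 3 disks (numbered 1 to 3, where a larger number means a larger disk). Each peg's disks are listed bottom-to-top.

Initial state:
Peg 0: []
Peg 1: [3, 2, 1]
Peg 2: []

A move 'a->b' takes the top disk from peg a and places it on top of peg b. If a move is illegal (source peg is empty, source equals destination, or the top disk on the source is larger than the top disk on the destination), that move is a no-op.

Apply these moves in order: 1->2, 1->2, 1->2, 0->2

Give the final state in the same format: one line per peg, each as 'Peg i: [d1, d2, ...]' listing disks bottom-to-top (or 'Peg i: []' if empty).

After move 1 (1->2):
Peg 0: []
Peg 1: [3, 2]
Peg 2: [1]

After move 2 (1->2):
Peg 0: []
Peg 1: [3, 2]
Peg 2: [1]

After move 3 (1->2):
Peg 0: []
Peg 1: [3, 2]
Peg 2: [1]

After move 4 (0->2):
Peg 0: []
Peg 1: [3, 2]
Peg 2: [1]

Answer: Peg 0: []
Peg 1: [3, 2]
Peg 2: [1]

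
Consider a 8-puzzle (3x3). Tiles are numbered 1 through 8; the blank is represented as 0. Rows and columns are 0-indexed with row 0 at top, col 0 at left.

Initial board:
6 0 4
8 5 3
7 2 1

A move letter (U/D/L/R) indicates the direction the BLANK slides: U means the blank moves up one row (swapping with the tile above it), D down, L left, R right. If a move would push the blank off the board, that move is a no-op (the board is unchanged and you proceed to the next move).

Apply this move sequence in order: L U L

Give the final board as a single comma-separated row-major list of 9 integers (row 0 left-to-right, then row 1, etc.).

Answer: 0, 6, 4, 8, 5, 3, 7, 2, 1

Derivation:
After move 1 (L):
0 6 4
8 5 3
7 2 1

After move 2 (U):
0 6 4
8 5 3
7 2 1

After move 3 (L):
0 6 4
8 5 3
7 2 1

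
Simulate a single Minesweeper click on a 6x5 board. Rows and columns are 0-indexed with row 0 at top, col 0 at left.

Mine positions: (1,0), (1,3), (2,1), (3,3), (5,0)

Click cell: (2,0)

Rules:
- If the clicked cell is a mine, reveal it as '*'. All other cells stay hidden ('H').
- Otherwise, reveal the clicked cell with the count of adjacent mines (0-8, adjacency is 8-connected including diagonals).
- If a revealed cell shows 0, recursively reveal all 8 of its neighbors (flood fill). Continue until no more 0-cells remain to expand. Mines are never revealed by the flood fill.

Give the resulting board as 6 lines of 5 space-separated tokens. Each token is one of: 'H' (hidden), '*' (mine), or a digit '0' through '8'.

H H H H H
H H H H H
2 H H H H
H H H H H
H H H H H
H H H H H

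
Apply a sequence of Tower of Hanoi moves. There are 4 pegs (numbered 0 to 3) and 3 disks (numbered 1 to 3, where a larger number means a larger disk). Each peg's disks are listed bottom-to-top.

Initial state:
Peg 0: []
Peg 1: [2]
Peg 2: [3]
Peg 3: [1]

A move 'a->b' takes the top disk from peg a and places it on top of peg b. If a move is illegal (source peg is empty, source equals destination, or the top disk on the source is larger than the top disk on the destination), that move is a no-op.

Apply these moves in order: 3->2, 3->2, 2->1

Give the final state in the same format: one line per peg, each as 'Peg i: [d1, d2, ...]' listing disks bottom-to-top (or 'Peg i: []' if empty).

After move 1 (3->2):
Peg 0: []
Peg 1: [2]
Peg 2: [3, 1]
Peg 3: []

After move 2 (3->2):
Peg 0: []
Peg 1: [2]
Peg 2: [3, 1]
Peg 3: []

After move 3 (2->1):
Peg 0: []
Peg 1: [2, 1]
Peg 2: [3]
Peg 3: []

Answer: Peg 0: []
Peg 1: [2, 1]
Peg 2: [3]
Peg 3: []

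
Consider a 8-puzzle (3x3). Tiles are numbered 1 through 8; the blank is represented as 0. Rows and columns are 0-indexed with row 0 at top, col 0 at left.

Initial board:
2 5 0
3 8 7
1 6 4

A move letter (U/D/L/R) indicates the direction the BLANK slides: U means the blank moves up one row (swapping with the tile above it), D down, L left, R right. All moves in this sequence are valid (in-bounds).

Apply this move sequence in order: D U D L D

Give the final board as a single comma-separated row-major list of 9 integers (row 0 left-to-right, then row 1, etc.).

After move 1 (D):
2 5 7
3 8 0
1 6 4

After move 2 (U):
2 5 0
3 8 7
1 6 4

After move 3 (D):
2 5 7
3 8 0
1 6 4

After move 4 (L):
2 5 7
3 0 8
1 6 4

After move 5 (D):
2 5 7
3 6 8
1 0 4

Answer: 2, 5, 7, 3, 6, 8, 1, 0, 4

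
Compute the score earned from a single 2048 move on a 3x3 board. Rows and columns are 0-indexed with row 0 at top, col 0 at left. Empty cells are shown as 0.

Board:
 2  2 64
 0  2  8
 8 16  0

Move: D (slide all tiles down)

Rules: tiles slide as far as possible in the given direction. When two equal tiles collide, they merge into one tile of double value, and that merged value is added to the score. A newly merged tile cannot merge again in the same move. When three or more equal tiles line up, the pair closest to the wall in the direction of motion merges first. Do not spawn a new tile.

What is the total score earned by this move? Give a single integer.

Slide down:
col 0: [2, 0, 8] -> [0, 2, 8]  score +0 (running 0)
col 1: [2, 2, 16] -> [0, 4, 16]  score +4 (running 4)
col 2: [64, 8, 0] -> [0, 64, 8]  score +0 (running 4)
Board after move:
 0  0  0
 2  4 64
 8 16  8

Answer: 4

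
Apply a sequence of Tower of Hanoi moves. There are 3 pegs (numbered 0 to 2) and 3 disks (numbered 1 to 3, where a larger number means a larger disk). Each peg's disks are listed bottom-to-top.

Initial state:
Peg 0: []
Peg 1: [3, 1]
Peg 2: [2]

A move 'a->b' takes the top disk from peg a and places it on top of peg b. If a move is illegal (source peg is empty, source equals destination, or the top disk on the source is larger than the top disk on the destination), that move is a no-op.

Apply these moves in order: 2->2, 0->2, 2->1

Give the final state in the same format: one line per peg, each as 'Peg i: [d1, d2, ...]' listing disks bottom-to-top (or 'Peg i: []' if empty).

After move 1 (2->2):
Peg 0: []
Peg 1: [3, 1]
Peg 2: [2]

After move 2 (0->2):
Peg 0: []
Peg 1: [3, 1]
Peg 2: [2]

After move 3 (2->1):
Peg 0: []
Peg 1: [3, 1]
Peg 2: [2]

Answer: Peg 0: []
Peg 1: [3, 1]
Peg 2: [2]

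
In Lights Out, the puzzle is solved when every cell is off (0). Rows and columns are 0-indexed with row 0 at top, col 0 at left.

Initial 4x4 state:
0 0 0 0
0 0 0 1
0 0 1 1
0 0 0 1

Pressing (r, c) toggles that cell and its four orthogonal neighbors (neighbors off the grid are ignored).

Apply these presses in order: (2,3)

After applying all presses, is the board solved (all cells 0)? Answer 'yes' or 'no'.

Answer: yes

Derivation:
After press 1 at (2,3):
0 0 0 0
0 0 0 0
0 0 0 0
0 0 0 0

Lights still on: 0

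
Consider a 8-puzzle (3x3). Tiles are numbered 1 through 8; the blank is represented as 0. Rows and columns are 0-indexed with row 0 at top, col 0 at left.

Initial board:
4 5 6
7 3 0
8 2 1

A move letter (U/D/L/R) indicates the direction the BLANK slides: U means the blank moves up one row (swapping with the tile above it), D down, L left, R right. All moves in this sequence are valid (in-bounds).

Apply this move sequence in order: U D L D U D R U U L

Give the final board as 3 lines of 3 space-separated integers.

Answer: 4 0 5
7 2 6
8 1 3

Derivation:
After move 1 (U):
4 5 0
7 3 6
8 2 1

After move 2 (D):
4 5 6
7 3 0
8 2 1

After move 3 (L):
4 5 6
7 0 3
8 2 1

After move 4 (D):
4 5 6
7 2 3
8 0 1

After move 5 (U):
4 5 6
7 0 3
8 2 1

After move 6 (D):
4 5 6
7 2 3
8 0 1

After move 7 (R):
4 5 6
7 2 3
8 1 0

After move 8 (U):
4 5 6
7 2 0
8 1 3

After move 9 (U):
4 5 0
7 2 6
8 1 3

After move 10 (L):
4 0 5
7 2 6
8 1 3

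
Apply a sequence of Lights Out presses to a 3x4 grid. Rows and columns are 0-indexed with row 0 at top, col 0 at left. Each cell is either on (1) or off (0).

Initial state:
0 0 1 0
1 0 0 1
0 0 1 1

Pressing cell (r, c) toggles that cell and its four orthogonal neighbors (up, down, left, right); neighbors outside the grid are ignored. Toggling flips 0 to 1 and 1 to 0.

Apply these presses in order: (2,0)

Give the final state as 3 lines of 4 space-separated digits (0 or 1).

Answer: 0 0 1 0
0 0 0 1
1 1 1 1

Derivation:
After press 1 at (2,0):
0 0 1 0
0 0 0 1
1 1 1 1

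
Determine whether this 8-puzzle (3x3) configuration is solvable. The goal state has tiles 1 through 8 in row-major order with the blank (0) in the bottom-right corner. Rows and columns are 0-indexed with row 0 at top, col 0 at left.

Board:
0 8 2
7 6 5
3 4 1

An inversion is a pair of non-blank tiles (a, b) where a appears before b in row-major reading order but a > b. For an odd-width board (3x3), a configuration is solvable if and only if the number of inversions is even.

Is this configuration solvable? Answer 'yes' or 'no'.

Inversions (pairs i<j in row-major order where tile[i] > tile[j] > 0): 22
22 is even, so the puzzle is solvable.

Answer: yes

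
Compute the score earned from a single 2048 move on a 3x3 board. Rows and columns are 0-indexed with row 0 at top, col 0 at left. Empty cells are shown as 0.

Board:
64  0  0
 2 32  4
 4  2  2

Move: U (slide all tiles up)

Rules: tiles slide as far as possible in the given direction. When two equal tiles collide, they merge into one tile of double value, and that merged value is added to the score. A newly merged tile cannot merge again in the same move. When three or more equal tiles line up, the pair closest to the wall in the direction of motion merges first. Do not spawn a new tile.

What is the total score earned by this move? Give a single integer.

Answer: 0

Derivation:
Slide up:
col 0: [64, 2, 4] -> [64, 2, 4]  score +0 (running 0)
col 1: [0, 32, 2] -> [32, 2, 0]  score +0 (running 0)
col 2: [0, 4, 2] -> [4, 2, 0]  score +0 (running 0)
Board after move:
64 32  4
 2  2  2
 4  0  0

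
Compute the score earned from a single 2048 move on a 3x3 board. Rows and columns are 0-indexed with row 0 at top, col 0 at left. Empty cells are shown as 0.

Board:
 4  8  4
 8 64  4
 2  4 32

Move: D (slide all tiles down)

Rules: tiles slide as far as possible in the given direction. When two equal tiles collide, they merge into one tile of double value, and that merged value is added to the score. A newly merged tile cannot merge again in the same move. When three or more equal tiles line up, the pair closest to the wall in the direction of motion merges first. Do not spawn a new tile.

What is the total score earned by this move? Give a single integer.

Slide down:
col 0: [4, 8, 2] -> [4, 8, 2]  score +0 (running 0)
col 1: [8, 64, 4] -> [8, 64, 4]  score +0 (running 0)
col 2: [4, 4, 32] -> [0, 8, 32]  score +8 (running 8)
Board after move:
 4  8  0
 8 64  8
 2  4 32

Answer: 8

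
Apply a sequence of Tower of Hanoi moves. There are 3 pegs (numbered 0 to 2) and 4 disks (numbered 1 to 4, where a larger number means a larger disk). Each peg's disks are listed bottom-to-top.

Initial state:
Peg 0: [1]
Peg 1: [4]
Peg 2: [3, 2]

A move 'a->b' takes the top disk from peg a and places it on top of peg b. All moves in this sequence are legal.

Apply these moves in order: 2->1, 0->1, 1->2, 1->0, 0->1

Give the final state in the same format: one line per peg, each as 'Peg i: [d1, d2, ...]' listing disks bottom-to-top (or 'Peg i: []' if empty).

After move 1 (2->1):
Peg 0: [1]
Peg 1: [4, 2]
Peg 2: [3]

After move 2 (0->1):
Peg 0: []
Peg 1: [4, 2, 1]
Peg 2: [3]

After move 3 (1->2):
Peg 0: []
Peg 1: [4, 2]
Peg 2: [3, 1]

After move 4 (1->0):
Peg 0: [2]
Peg 1: [4]
Peg 2: [3, 1]

After move 5 (0->1):
Peg 0: []
Peg 1: [4, 2]
Peg 2: [3, 1]

Answer: Peg 0: []
Peg 1: [4, 2]
Peg 2: [3, 1]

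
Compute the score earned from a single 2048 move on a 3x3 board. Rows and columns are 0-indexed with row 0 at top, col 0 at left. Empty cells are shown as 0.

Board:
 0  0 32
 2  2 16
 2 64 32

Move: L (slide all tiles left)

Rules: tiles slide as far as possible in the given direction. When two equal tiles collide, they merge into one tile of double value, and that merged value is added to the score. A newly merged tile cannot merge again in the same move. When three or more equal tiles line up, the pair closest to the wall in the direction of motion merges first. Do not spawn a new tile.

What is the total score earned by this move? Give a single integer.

Answer: 4

Derivation:
Slide left:
row 0: [0, 0, 32] -> [32, 0, 0]  score +0 (running 0)
row 1: [2, 2, 16] -> [4, 16, 0]  score +4 (running 4)
row 2: [2, 64, 32] -> [2, 64, 32]  score +0 (running 4)
Board after move:
32  0  0
 4 16  0
 2 64 32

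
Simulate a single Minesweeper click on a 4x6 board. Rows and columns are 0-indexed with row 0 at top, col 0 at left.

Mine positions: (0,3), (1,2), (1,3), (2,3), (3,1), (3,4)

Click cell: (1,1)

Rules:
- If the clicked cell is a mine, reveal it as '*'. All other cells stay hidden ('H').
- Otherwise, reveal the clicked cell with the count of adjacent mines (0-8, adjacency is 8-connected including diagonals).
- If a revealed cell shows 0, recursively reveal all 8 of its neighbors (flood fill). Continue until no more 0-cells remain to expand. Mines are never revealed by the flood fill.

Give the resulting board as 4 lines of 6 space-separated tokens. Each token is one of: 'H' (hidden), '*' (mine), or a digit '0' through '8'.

H H H H H H
H 1 H H H H
H H H H H H
H H H H H H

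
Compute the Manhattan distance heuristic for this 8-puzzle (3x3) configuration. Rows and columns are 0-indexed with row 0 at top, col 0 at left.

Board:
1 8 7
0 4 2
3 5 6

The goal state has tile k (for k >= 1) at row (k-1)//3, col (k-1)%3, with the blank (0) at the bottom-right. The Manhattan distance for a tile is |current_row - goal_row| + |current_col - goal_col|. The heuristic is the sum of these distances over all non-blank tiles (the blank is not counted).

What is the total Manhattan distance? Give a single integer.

Tile 1: at (0,0), goal (0,0), distance |0-0|+|0-0| = 0
Tile 8: at (0,1), goal (2,1), distance |0-2|+|1-1| = 2
Tile 7: at (0,2), goal (2,0), distance |0-2|+|2-0| = 4
Tile 4: at (1,1), goal (1,0), distance |1-1|+|1-0| = 1
Tile 2: at (1,2), goal (0,1), distance |1-0|+|2-1| = 2
Tile 3: at (2,0), goal (0,2), distance |2-0|+|0-2| = 4
Tile 5: at (2,1), goal (1,1), distance |2-1|+|1-1| = 1
Tile 6: at (2,2), goal (1,2), distance |2-1|+|2-2| = 1
Sum: 0 + 2 + 4 + 1 + 2 + 4 + 1 + 1 = 15

Answer: 15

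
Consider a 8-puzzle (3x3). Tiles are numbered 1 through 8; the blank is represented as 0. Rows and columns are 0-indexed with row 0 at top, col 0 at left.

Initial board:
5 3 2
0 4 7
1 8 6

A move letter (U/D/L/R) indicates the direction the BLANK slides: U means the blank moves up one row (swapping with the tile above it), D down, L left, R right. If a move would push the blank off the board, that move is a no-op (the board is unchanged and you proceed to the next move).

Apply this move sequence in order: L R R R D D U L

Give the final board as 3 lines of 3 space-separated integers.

After move 1 (L):
5 3 2
0 4 7
1 8 6

After move 2 (R):
5 3 2
4 0 7
1 8 6

After move 3 (R):
5 3 2
4 7 0
1 8 6

After move 4 (R):
5 3 2
4 7 0
1 8 6

After move 5 (D):
5 3 2
4 7 6
1 8 0

After move 6 (D):
5 3 2
4 7 6
1 8 0

After move 7 (U):
5 3 2
4 7 0
1 8 6

After move 8 (L):
5 3 2
4 0 7
1 8 6

Answer: 5 3 2
4 0 7
1 8 6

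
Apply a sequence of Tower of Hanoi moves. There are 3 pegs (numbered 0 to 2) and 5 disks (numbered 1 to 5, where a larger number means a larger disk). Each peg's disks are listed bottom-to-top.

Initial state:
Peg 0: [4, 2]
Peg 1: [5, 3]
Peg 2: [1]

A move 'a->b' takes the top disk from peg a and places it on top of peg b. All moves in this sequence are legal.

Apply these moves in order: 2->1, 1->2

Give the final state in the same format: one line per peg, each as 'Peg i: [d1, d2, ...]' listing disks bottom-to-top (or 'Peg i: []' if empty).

After move 1 (2->1):
Peg 0: [4, 2]
Peg 1: [5, 3, 1]
Peg 2: []

After move 2 (1->2):
Peg 0: [4, 2]
Peg 1: [5, 3]
Peg 2: [1]

Answer: Peg 0: [4, 2]
Peg 1: [5, 3]
Peg 2: [1]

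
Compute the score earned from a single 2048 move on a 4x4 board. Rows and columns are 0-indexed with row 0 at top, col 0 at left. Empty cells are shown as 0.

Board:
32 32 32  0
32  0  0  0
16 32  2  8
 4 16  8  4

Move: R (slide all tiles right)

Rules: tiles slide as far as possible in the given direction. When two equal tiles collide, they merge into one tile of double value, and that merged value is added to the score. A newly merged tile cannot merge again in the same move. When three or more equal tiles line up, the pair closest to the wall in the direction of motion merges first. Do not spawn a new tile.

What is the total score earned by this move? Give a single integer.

Answer: 64

Derivation:
Slide right:
row 0: [32, 32, 32, 0] -> [0, 0, 32, 64]  score +64 (running 64)
row 1: [32, 0, 0, 0] -> [0, 0, 0, 32]  score +0 (running 64)
row 2: [16, 32, 2, 8] -> [16, 32, 2, 8]  score +0 (running 64)
row 3: [4, 16, 8, 4] -> [4, 16, 8, 4]  score +0 (running 64)
Board after move:
 0  0 32 64
 0  0  0 32
16 32  2  8
 4 16  8  4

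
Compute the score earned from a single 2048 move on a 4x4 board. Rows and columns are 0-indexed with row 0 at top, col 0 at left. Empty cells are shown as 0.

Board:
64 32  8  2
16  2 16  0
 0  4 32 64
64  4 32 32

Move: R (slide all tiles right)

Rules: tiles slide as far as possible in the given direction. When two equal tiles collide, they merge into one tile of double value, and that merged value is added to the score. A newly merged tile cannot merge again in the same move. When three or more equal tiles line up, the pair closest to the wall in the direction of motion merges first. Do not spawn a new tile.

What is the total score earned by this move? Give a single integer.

Answer: 64

Derivation:
Slide right:
row 0: [64, 32, 8, 2] -> [64, 32, 8, 2]  score +0 (running 0)
row 1: [16, 2, 16, 0] -> [0, 16, 2, 16]  score +0 (running 0)
row 2: [0, 4, 32, 64] -> [0, 4, 32, 64]  score +0 (running 0)
row 3: [64, 4, 32, 32] -> [0, 64, 4, 64]  score +64 (running 64)
Board after move:
64 32  8  2
 0 16  2 16
 0  4 32 64
 0 64  4 64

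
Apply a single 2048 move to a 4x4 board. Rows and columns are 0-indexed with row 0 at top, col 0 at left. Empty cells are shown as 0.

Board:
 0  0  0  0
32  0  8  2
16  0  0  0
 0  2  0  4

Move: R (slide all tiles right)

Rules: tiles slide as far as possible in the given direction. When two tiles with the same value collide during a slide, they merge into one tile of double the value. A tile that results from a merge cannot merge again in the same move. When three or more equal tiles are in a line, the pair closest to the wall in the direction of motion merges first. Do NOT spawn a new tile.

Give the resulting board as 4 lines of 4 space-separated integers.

Slide right:
row 0: [0, 0, 0, 0] -> [0, 0, 0, 0]
row 1: [32, 0, 8, 2] -> [0, 32, 8, 2]
row 2: [16, 0, 0, 0] -> [0, 0, 0, 16]
row 3: [0, 2, 0, 4] -> [0, 0, 2, 4]

Answer:  0  0  0  0
 0 32  8  2
 0  0  0 16
 0  0  2  4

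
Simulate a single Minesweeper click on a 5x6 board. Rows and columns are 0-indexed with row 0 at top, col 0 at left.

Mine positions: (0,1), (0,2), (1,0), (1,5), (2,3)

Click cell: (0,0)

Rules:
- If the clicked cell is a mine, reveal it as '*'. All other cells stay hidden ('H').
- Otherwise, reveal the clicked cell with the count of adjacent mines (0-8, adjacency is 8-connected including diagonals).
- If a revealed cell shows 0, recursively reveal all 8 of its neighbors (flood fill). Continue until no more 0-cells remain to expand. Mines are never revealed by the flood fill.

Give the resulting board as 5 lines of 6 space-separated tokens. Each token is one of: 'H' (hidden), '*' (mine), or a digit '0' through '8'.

2 H H H H H
H H H H H H
H H H H H H
H H H H H H
H H H H H H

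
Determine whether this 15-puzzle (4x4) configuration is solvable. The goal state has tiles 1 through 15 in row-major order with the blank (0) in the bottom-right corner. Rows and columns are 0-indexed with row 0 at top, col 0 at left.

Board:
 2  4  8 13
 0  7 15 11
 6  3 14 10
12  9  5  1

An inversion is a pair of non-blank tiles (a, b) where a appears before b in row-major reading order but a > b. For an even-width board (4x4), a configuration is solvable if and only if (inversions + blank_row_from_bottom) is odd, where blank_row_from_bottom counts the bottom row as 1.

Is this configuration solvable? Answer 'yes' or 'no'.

Inversions: 54
Blank is in row 1 (0-indexed from top), which is row 3 counting from the bottom (bottom = 1).
54 + 3 = 57, which is odd, so the puzzle is solvable.

Answer: yes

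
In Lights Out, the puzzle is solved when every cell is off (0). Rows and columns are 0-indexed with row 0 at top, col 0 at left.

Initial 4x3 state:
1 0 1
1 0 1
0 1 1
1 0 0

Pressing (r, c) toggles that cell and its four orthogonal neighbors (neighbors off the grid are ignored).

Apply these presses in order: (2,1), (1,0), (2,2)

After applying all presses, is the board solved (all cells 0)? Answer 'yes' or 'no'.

Answer: no

Derivation:
After press 1 at (2,1):
1 0 1
1 1 1
1 0 0
1 1 0

After press 2 at (1,0):
0 0 1
0 0 1
0 0 0
1 1 0

After press 3 at (2,2):
0 0 1
0 0 0
0 1 1
1 1 1

Lights still on: 6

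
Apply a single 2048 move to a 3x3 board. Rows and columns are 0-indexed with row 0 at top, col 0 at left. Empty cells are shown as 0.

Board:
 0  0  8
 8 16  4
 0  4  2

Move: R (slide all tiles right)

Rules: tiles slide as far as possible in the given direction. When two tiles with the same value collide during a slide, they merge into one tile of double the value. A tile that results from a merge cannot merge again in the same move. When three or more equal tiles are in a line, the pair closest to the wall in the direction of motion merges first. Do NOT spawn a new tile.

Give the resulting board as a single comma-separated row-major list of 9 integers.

Answer: 0, 0, 8, 8, 16, 4, 0, 4, 2

Derivation:
Slide right:
row 0: [0, 0, 8] -> [0, 0, 8]
row 1: [8, 16, 4] -> [8, 16, 4]
row 2: [0, 4, 2] -> [0, 4, 2]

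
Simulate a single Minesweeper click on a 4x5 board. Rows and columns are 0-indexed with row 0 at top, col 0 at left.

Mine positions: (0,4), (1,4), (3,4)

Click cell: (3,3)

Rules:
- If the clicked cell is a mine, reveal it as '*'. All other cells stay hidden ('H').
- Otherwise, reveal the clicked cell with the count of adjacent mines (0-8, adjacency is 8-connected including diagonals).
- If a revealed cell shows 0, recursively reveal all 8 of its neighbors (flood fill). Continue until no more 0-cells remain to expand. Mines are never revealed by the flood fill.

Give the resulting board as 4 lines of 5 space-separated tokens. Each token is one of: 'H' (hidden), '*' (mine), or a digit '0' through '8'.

H H H H H
H H H H H
H H H H H
H H H 1 H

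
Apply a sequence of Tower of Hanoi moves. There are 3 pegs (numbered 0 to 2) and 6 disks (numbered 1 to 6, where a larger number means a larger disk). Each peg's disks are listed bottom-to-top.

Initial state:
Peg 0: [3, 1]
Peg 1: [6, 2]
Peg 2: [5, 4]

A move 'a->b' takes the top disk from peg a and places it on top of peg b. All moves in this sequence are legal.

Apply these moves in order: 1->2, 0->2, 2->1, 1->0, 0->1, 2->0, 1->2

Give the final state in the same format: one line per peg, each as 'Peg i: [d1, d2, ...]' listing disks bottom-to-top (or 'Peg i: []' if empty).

Answer: Peg 0: [3, 2]
Peg 1: [6]
Peg 2: [5, 4, 1]

Derivation:
After move 1 (1->2):
Peg 0: [3, 1]
Peg 1: [6]
Peg 2: [5, 4, 2]

After move 2 (0->2):
Peg 0: [3]
Peg 1: [6]
Peg 2: [5, 4, 2, 1]

After move 3 (2->1):
Peg 0: [3]
Peg 1: [6, 1]
Peg 2: [5, 4, 2]

After move 4 (1->0):
Peg 0: [3, 1]
Peg 1: [6]
Peg 2: [5, 4, 2]

After move 5 (0->1):
Peg 0: [3]
Peg 1: [6, 1]
Peg 2: [5, 4, 2]

After move 6 (2->0):
Peg 0: [3, 2]
Peg 1: [6, 1]
Peg 2: [5, 4]

After move 7 (1->2):
Peg 0: [3, 2]
Peg 1: [6]
Peg 2: [5, 4, 1]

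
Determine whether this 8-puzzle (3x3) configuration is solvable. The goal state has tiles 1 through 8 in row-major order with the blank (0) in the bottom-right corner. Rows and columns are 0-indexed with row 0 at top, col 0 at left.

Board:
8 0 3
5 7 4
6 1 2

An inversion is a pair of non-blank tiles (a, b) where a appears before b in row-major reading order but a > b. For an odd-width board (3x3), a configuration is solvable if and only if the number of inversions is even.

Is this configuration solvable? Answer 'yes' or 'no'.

Inversions (pairs i<j in row-major order where tile[i] > tile[j] > 0): 20
20 is even, so the puzzle is solvable.

Answer: yes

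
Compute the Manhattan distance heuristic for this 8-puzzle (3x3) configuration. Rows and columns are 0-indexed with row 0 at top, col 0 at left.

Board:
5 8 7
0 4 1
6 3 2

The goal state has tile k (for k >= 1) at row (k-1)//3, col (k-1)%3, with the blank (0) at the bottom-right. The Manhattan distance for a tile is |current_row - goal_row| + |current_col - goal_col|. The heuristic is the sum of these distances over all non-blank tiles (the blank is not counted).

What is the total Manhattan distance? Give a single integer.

Tile 5: (0,0)->(1,1) = 2
Tile 8: (0,1)->(2,1) = 2
Tile 7: (0,2)->(2,0) = 4
Tile 4: (1,1)->(1,0) = 1
Tile 1: (1,2)->(0,0) = 3
Tile 6: (2,0)->(1,2) = 3
Tile 3: (2,1)->(0,2) = 3
Tile 2: (2,2)->(0,1) = 3
Sum: 2 + 2 + 4 + 1 + 3 + 3 + 3 + 3 = 21

Answer: 21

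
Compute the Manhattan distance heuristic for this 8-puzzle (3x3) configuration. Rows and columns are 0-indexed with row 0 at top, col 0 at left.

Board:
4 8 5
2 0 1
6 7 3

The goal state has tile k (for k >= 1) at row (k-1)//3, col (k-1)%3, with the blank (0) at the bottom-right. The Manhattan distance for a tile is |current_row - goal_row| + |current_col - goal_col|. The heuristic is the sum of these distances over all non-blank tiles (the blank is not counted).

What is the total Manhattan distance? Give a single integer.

Answer: 16

Derivation:
Tile 4: at (0,0), goal (1,0), distance |0-1|+|0-0| = 1
Tile 8: at (0,1), goal (2,1), distance |0-2|+|1-1| = 2
Tile 5: at (0,2), goal (1,1), distance |0-1|+|2-1| = 2
Tile 2: at (1,0), goal (0,1), distance |1-0|+|0-1| = 2
Tile 1: at (1,2), goal (0,0), distance |1-0|+|2-0| = 3
Tile 6: at (2,0), goal (1,2), distance |2-1|+|0-2| = 3
Tile 7: at (2,1), goal (2,0), distance |2-2|+|1-0| = 1
Tile 3: at (2,2), goal (0,2), distance |2-0|+|2-2| = 2
Sum: 1 + 2 + 2 + 2 + 3 + 3 + 1 + 2 = 16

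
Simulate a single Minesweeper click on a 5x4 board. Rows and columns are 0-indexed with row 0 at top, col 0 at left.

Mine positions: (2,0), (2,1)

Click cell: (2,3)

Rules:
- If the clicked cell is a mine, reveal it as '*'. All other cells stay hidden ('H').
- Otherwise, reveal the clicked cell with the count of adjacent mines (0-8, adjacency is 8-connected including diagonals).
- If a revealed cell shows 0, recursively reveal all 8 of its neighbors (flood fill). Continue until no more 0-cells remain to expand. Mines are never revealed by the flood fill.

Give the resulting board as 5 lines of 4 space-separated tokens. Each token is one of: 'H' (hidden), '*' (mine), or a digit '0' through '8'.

0 0 0 0
2 2 1 0
H H 1 0
2 2 1 0
0 0 0 0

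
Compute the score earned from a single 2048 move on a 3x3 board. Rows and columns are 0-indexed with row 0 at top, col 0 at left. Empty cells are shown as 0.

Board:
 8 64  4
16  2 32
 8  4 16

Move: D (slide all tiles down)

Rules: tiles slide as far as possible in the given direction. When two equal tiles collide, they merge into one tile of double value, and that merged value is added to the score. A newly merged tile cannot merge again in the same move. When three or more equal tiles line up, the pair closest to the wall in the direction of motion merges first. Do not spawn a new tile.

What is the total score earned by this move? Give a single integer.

Slide down:
col 0: [8, 16, 8] -> [8, 16, 8]  score +0 (running 0)
col 1: [64, 2, 4] -> [64, 2, 4]  score +0 (running 0)
col 2: [4, 32, 16] -> [4, 32, 16]  score +0 (running 0)
Board after move:
 8 64  4
16  2 32
 8  4 16

Answer: 0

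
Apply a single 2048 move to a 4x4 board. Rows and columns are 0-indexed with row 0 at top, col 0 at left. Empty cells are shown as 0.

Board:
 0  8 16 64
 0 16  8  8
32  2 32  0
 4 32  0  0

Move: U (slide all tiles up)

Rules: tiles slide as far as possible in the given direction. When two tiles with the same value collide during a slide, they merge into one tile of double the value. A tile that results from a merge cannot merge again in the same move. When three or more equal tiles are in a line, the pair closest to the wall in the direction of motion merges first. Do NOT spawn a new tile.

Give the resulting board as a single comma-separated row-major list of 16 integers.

Slide up:
col 0: [0, 0, 32, 4] -> [32, 4, 0, 0]
col 1: [8, 16, 2, 32] -> [8, 16, 2, 32]
col 2: [16, 8, 32, 0] -> [16, 8, 32, 0]
col 3: [64, 8, 0, 0] -> [64, 8, 0, 0]

Answer: 32, 8, 16, 64, 4, 16, 8, 8, 0, 2, 32, 0, 0, 32, 0, 0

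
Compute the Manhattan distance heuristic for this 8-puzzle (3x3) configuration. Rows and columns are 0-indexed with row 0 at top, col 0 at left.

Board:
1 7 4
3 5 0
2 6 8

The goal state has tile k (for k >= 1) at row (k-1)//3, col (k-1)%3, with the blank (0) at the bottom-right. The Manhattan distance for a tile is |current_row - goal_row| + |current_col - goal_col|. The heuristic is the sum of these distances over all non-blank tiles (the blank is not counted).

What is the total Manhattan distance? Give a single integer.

Tile 1: (0,0)->(0,0) = 0
Tile 7: (0,1)->(2,0) = 3
Tile 4: (0,2)->(1,0) = 3
Tile 3: (1,0)->(0,2) = 3
Tile 5: (1,1)->(1,1) = 0
Tile 2: (2,0)->(0,1) = 3
Tile 6: (2,1)->(1,2) = 2
Tile 8: (2,2)->(2,1) = 1
Sum: 0 + 3 + 3 + 3 + 0 + 3 + 2 + 1 = 15

Answer: 15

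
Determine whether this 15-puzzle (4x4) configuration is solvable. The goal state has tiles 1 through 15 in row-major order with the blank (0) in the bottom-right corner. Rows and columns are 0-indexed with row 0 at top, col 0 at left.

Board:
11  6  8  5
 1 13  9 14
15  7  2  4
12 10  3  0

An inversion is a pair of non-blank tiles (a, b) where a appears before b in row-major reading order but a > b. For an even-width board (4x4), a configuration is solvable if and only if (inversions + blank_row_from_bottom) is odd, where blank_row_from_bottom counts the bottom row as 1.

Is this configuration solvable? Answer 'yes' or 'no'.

Answer: no

Derivation:
Inversions: 55
Blank is in row 3 (0-indexed from top), which is row 1 counting from the bottom (bottom = 1).
55 + 1 = 56, which is even, so the puzzle is not solvable.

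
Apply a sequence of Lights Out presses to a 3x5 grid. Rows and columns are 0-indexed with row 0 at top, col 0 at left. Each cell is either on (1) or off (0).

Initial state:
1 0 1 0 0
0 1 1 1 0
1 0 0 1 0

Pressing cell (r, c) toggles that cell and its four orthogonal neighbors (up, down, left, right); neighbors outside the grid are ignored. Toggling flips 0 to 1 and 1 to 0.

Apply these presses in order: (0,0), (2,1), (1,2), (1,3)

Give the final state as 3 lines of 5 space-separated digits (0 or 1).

After press 1 at (0,0):
0 1 1 0 0
1 1 1 1 0
1 0 0 1 0

After press 2 at (2,1):
0 1 1 0 0
1 0 1 1 0
0 1 1 1 0

After press 3 at (1,2):
0 1 0 0 0
1 1 0 0 0
0 1 0 1 0

After press 4 at (1,3):
0 1 0 1 0
1 1 1 1 1
0 1 0 0 0

Answer: 0 1 0 1 0
1 1 1 1 1
0 1 0 0 0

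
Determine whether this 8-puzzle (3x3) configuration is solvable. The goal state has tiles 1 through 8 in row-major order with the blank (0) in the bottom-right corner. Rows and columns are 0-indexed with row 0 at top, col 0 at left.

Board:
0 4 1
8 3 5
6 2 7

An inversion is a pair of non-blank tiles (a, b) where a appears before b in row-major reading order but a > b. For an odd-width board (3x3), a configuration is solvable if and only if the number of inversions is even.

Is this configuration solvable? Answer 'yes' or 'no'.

Inversions (pairs i<j in row-major order where tile[i] > tile[j] > 0): 11
11 is odd, so the puzzle is not solvable.

Answer: no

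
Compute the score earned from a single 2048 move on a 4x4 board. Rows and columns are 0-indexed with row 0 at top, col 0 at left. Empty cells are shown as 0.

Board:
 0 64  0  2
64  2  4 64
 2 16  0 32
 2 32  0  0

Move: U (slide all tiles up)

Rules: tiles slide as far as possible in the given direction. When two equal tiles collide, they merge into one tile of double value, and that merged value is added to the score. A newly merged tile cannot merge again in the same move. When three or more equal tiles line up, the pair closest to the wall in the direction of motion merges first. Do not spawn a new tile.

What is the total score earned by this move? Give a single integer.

Slide up:
col 0: [0, 64, 2, 2] -> [64, 4, 0, 0]  score +4 (running 4)
col 1: [64, 2, 16, 32] -> [64, 2, 16, 32]  score +0 (running 4)
col 2: [0, 4, 0, 0] -> [4, 0, 0, 0]  score +0 (running 4)
col 3: [2, 64, 32, 0] -> [2, 64, 32, 0]  score +0 (running 4)
Board after move:
64 64  4  2
 4  2  0 64
 0 16  0 32
 0 32  0  0

Answer: 4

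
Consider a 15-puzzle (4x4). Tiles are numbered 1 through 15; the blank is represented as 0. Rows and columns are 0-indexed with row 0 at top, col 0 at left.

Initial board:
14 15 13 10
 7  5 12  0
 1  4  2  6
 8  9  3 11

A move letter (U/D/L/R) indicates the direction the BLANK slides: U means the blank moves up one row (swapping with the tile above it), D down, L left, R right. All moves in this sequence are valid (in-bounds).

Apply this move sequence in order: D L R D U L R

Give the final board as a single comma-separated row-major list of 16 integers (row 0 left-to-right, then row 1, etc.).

After move 1 (D):
14 15 13 10
 7  5 12  6
 1  4  2  0
 8  9  3 11

After move 2 (L):
14 15 13 10
 7  5 12  6
 1  4  0  2
 8  9  3 11

After move 3 (R):
14 15 13 10
 7  5 12  6
 1  4  2  0
 8  9  3 11

After move 4 (D):
14 15 13 10
 7  5 12  6
 1  4  2 11
 8  9  3  0

After move 5 (U):
14 15 13 10
 7  5 12  6
 1  4  2  0
 8  9  3 11

After move 6 (L):
14 15 13 10
 7  5 12  6
 1  4  0  2
 8  9  3 11

After move 7 (R):
14 15 13 10
 7  5 12  6
 1  4  2  0
 8  9  3 11

Answer: 14, 15, 13, 10, 7, 5, 12, 6, 1, 4, 2, 0, 8, 9, 3, 11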